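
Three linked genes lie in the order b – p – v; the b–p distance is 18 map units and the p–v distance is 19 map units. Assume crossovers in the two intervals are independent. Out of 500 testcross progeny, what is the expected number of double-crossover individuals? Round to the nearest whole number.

Map distances give recombination frequencies of 0.180 and 0.190 for the two intervals.
With no interference, expected double-crossover frequency = 0.180 × 0.190 = 0.03420.
Expected number = 0.03420 × 500 = 17.10 ≈ 17.

17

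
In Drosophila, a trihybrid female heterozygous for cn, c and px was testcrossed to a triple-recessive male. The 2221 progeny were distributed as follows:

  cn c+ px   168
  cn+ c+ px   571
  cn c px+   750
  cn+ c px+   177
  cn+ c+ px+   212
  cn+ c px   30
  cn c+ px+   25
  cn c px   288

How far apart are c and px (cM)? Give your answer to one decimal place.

25.0 cM

The two most frequent reciprocal classes, cn+ c+ px and cn c px+, are the parental types, so the F1 was cn+ c+ px / cn c px+.
The two rarest classes, cn+ c px and cn c+ px+, are the double crossovers. Comparing them with the parentals, only the c allele has switched, so c is the middle locus and the order is px – c – cn.
Crossovers in the px–c interval produce the single-crossover classes cn+ c+ px+ and cn c px (212 + 288 = 500) plus the double crossovers (55).
RF(px–c) = (500 + 55) / 2221 = 555/2221 = 0.2499 → 25.0 cM.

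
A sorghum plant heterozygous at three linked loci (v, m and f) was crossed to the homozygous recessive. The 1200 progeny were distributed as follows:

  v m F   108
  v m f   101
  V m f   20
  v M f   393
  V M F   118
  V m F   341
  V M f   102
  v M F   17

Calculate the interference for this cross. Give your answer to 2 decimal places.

The two most frequent reciprocal classes, v M f and V m F, are the parental types, so the F1 was v M f / V m F.
The two rarest classes, v M F and V m f, are the double crossovers. Comparing them with the parentals, only the f allele has switched, so f is the middle locus and the order is v – f – m.
v–f: (210 + 37)/1200 = 0.2058; f–m: (219 + 37)/1200 = 0.2133.
Expected DCO frequency = 0.2058 × 0.2133 ≈ 0.04390; observed = 37/1200 ≈ 0.03083.
Coefficient of coincidence = 0.03083/0.04390 ≈ 0.70; interference = 1 − 0.70 = 0.30.

0.30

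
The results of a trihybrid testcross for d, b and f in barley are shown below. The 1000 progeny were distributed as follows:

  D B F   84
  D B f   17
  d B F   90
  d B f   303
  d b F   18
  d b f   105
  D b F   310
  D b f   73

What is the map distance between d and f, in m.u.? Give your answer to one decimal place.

The two most frequent reciprocal classes, D b F and d B f, are the parental types, so the F1 was D b F / d B f.
The two rarest classes, d b F and D B f, are the double crossovers. Comparing them with the parentals, only the d allele has switched, so d is the middle locus and the order is f – d – b.
Crossovers in the f–d interval produce the single-crossover classes D b f and d B F (73 + 90 = 163) plus the double crossovers (35).
RF(f–d) = (163 + 35) / 1000 = 198/1000 = 0.1980 → 19.8 m.u.

19.8 m.u.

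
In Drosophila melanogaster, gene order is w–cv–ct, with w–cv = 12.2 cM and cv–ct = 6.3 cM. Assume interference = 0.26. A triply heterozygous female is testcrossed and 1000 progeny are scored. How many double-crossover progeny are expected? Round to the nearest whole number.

6

Map distances give recombination frequencies of 0.122 and 0.063 for the two intervals.
With interference 0.26 (so coincidence = 0.74), expected double-crossover frequency = 0.122 × 0.063 × 0.74 = 0.00569.
Expected number = 0.00569 × 1000 = 5.69 ≈ 6.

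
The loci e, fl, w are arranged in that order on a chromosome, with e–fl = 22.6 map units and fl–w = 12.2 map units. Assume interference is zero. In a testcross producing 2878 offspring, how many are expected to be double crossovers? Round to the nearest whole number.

79

Map distances give recombination frequencies of 0.226 and 0.122 for the two intervals.
With no interference, expected double-crossover frequency = 0.226 × 0.122 = 0.02757.
Expected number = 0.02757 × 2878 = 79.35 ≈ 79.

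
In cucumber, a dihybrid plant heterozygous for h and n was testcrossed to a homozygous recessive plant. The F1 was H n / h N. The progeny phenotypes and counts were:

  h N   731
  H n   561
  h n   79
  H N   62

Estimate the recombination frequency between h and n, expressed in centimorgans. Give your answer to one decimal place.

The recombinant classes are H N and h n: 62 + 79 = 141.
Recombination frequency = 141/1433 = 0.0984 ≈ 9.8%, i.e. 9.8 centimorgans.

9.8 centimorgans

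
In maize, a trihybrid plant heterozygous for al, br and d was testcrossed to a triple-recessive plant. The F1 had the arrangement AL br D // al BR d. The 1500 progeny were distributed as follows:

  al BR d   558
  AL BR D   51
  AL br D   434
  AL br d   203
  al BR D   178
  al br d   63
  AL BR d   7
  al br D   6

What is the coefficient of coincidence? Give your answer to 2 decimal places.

0.39

The two rarest classes, al br D and AL BR d, are the double crossovers. Comparing them with the parentals, only the al allele has switched, so al is the middle locus and the order is br – al – d.
br–al: (114 + 13)/1500 = 0.0847; al–d: (381 + 13)/1500 = 0.2627.
Expected DCO frequency = 0.0847 × 0.2627 ≈ 0.02225; observed = 13/1500 ≈ 0.00867.
Coefficient of coincidence = 0.00867/0.02225 ≈ 0.39.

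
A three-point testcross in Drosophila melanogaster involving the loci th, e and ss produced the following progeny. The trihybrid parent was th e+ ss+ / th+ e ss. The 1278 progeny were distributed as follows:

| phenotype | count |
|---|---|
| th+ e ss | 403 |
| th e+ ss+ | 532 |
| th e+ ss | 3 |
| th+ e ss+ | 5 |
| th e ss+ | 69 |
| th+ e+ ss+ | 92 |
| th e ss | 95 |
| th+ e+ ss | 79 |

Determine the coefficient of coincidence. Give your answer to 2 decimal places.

0.34

The two rarest classes, th e+ ss and th+ e ss+, are the double crossovers. Comparing them with the parentals, only the ss allele has switched, so ss is the middle locus and the order is th – ss – e.
th–ss: (187 + 8)/1278 = 0.1526; ss–e: (148 + 8)/1278 = 0.1221.
Expected DCO frequency = 0.1526 × 0.1221 ≈ 0.01863; observed = 8/1278 ≈ 0.00626.
Coefficient of coincidence = 0.00626/0.01863 ≈ 0.34.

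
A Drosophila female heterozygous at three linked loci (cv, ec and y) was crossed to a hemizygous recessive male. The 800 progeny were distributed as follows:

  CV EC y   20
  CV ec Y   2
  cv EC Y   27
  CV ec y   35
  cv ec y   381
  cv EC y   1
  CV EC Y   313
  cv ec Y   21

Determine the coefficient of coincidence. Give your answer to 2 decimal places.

The two most frequent reciprocal classes, cv ec y and CV EC Y, are the parental types, so the F1 was cv ec y / CV EC Y.
The two rarest classes, cv EC y and CV ec Y, are the double crossovers. Comparing them with the parentals, only the ec allele has switched, so ec is the middle locus and the order is y – ec – cv.
y–ec: (41 + 3)/800 = 0.0550; ec–cv: (62 + 3)/800 = 0.0813.
Expected DCO frequency = 0.0550 × 0.0813 ≈ 0.00447; observed = 3/800 ≈ 0.00375.
Coefficient of coincidence = 0.00375/0.00447 ≈ 0.84.

0.84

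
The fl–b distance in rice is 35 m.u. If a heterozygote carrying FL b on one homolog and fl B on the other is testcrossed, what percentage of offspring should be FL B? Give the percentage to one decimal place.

17.5%

A map distance of 35 m.u. corresponds to a recombination frequency of 0.350.
The F1 is FL b / fl B, so FL B is a recombinant gamete class with expected frequency r/2 = 0.350/2 = 0.1750.
That is 0.1750 = 17.5% of the progeny.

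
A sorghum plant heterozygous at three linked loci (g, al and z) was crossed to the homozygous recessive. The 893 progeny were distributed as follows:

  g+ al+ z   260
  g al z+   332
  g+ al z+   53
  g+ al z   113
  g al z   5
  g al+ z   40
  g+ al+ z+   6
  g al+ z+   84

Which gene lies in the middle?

z

The two most frequent reciprocal classes, g+ al+ z and g al z+, are the parental types, so the F1 was g+ al+ z / g al z+.
The two rarest classes, g+ al+ z+ and g al z, are the double crossovers. Comparing them with the parentals, only the z allele has switched, so z is the middle locus and the order is al – z – g.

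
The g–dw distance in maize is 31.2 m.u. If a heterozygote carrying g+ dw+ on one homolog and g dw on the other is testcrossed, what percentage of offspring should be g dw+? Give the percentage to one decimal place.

A map distance of 31.2 m.u. corresponds to a recombination frequency of 0.312.
The F1 is g+ dw+ / g dw, so g dw+ is a recombinant gamete class with expected frequency r/2 = 0.312/2 = 0.1560.
That is 0.1560 = 15.6% of the progeny.

15.6%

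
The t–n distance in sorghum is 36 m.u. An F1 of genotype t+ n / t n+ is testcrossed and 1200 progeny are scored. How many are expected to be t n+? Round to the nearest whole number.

A map distance of 36 m.u. corresponds to a recombination frequency of 0.360.
The F1 is t+ n / t n+, so t n+ is a parental gamete class with expected frequency (1 − r)/2 = 0.640/2 = 0.3200.
Expected number = 0.3200 × 1200 = 384.00 ≈ 384.

384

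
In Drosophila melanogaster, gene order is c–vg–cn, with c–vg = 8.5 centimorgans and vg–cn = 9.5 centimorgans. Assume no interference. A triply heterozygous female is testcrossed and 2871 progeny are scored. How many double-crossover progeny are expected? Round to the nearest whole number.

23

Map distances give recombination frequencies of 0.085 and 0.095 for the two intervals.
With no interference, expected double-crossover frequency = 0.085 × 0.095 = 0.00808.
Expected number = 0.00808 × 2871 = 23.18 ≈ 23.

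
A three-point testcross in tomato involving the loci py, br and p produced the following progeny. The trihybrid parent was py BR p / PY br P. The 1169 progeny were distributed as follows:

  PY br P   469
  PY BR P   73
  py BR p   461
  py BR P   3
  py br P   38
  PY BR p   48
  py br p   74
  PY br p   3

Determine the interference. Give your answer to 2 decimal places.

The two rarest classes, py BR P and PY br p, are the double crossovers. Comparing them with the parentals, only the p allele has switched, so p is the middle locus and the order is py – p – br.
py–p: (86 + 6)/1169 = 0.0787; p–br: (147 + 6)/1169 = 0.1309.
Expected DCO frequency = 0.0787 × 0.1309 ≈ 0.01030; observed = 6/1169 ≈ 0.00513.
Coefficient of coincidence = 0.00513/0.01030 ≈ 0.50; interference = 1 − 0.50 = 0.50.

0.50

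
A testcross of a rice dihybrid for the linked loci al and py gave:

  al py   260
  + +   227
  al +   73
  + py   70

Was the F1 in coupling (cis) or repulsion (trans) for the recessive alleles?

The two most frequent classes are + + (227) and al py (260); these are the parental (non-recombinant) types.
So the F1 carried + + on one chromosome and al py on the other — the recessive alleles are on the same chromosome (cis / coupling).

cis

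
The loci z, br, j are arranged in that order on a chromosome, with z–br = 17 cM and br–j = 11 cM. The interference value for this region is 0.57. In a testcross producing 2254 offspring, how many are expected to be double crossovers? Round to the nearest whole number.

18

Map distances give recombination frequencies of 0.170 and 0.110 for the two intervals.
With interference 0.57 (so coincidence = 0.43), expected double-crossover frequency = 0.170 × 0.110 × 0.43 = 0.00804.
Expected number = 0.00804 × 2254 = 18.12 ≈ 18.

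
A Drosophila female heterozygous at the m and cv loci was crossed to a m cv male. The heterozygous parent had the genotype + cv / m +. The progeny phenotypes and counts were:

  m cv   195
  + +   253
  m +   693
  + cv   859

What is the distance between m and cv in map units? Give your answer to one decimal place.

22.4 map units

The recombinant classes are + + and m cv: 253 + 195 = 448.
Recombination frequency = 448/2000 = 0.2240 ≈ 22.4%, i.e. 22.4 map units.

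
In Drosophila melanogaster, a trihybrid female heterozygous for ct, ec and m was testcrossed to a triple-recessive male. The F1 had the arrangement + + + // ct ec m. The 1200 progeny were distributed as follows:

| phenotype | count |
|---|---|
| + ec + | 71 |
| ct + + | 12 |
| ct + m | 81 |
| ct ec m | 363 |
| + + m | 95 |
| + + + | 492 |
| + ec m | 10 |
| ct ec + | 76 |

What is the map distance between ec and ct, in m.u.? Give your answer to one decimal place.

The two rarest classes, ct + + and + ec m, are the double crossovers. Comparing them with the parentals, only the ct allele has switched, so ct is the middle locus and the order is m – ct – ec.
Crossovers in the ct–ec interval produce the single-crossover classes + ec + and ct + m (71 + 81 = 152) plus the double crossovers (22).
RF(ct–ec) = (152 + 22) / 1200 = 174/1200 = 0.1450 → 14.5 m.u.

14.5 m.u.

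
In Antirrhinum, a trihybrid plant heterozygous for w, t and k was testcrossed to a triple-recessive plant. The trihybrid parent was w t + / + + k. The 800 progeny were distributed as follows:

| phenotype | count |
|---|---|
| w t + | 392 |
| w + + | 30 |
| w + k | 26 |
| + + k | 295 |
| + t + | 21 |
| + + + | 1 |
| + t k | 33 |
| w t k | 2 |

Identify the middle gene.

The two rarest classes, w t k and + + +, are the double crossovers. Comparing them with the parentals, only the k allele has switched, so k is the middle locus and the order is w – k – t.

k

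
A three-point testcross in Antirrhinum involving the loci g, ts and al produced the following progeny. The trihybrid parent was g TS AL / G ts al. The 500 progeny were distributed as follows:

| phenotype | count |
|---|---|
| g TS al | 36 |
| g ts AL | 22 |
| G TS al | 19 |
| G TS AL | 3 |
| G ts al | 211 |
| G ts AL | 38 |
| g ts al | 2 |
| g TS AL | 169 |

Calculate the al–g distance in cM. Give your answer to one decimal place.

The two rarest classes, G TS AL and g ts al, are the double crossovers. Comparing them with the parentals, only the g allele has switched, so g is the middle locus and the order is al – g – ts.
Crossovers in the al–g interval produce the single-crossover classes g TS al and G ts AL (36 + 38 = 74) plus the double crossovers (5).
RF(al–g) = (74 + 5) / 500 = 79/500 = 0.1580 → 15.8 cM.

15.8 cM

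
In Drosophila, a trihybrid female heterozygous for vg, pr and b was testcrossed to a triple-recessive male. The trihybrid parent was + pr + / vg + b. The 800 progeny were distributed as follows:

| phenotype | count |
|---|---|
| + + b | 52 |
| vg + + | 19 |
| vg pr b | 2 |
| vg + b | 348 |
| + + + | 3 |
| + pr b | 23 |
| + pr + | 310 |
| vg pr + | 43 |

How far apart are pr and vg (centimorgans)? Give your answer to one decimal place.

12.5 centimorgans

The two rarest classes, + + + and vg pr b, are the double crossovers. Comparing them with the parentals, only the pr allele has switched, so pr is the middle locus and the order is vg – pr – b.
Crossovers in the vg–pr interval produce the single-crossover classes vg pr + and + + b (43 + 52 = 95) plus the double crossovers (5).
RF(vg–pr) = (95 + 5) / 800 = 100/800 = 0.1250 → 12.5 centimorgans.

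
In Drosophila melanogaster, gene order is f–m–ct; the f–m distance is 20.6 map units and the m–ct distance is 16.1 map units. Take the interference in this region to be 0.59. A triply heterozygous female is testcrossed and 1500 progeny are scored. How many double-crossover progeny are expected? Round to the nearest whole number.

Map distances give recombination frequencies of 0.206 and 0.161 for the two intervals.
With interference 0.59 (so coincidence = 0.41), expected double-crossover frequency = 0.206 × 0.161 × 0.41 = 0.01360.
Expected number = 0.01360 × 1500 = 20.40 ≈ 20.

20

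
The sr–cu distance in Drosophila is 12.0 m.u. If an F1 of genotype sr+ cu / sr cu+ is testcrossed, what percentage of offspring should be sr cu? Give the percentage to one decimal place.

A map distance of 12.0 m.u. corresponds to a recombination frequency of 0.120.
The F1 is sr+ cu / sr cu+, so sr cu is a recombinant gamete class with expected frequency r/2 = 0.120/2 = 0.0600.
That is 0.0600 = 6.0% of the progeny.

6.0%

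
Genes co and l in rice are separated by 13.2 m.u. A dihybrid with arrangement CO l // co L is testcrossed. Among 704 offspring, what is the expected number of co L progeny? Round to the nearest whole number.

A map distance of 13.2 m.u. corresponds to a recombination frequency of 0.132.
The F1 is CO l / co L, so co L is a parental gamete class with expected frequency (1 − r)/2 = 0.868/2 = 0.4340.
Expected number = 0.4340 × 704 = 305.54 ≈ 306.

306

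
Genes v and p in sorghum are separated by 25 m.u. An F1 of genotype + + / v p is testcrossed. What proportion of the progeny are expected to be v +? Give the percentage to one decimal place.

12.5%

A map distance of 25 m.u. corresponds to a recombination frequency of 0.250.
The F1 is + + / v p, so v + is a recombinant gamete class with expected frequency r/2 = 0.250/2 = 0.1250.
That is 0.1250 = 12.5% of the progeny.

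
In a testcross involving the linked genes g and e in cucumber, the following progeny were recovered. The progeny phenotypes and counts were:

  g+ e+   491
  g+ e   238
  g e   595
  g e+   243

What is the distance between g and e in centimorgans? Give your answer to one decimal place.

30.7 centimorgans

The two most frequent classes, g+ e+ (491) and g e (595), are the parental types, so the F1 was g+ e+ / g e.
The recombinant classes are g+ e and g e+: 238 + 243 = 481.
Recombination frequency = 481/1567 = 0.3070 ≈ 30.7%, i.e. 30.7 centimorgans.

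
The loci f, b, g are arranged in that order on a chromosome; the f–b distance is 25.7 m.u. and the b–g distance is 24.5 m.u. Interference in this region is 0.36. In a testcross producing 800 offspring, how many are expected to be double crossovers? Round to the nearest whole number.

32

Map distances give recombination frequencies of 0.257 and 0.245 for the two intervals.
With interference 0.36 (so coincidence = 0.64), expected double-crossover frequency = 0.257 × 0.245 × 0.64 = 0.04030.
Expected number = 0.04030 × 800 = 32.24 ≈ 32.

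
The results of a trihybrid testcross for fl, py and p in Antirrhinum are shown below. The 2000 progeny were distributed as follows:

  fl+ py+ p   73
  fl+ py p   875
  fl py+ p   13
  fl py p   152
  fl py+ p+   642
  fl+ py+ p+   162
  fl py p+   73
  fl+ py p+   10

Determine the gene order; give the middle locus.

p

The two most frequent reciprocal classes, fl py+ p+ and fl+ py p, are the parental types, so the F1 was fl py+ p+ / fl+ py p.
The two rarest classes, fl py+ p and fl+ py p+, are the double crossovers. Comparing them with the parentals, only the p allele has switched, so p is the middle locus and the order is py – p – fl.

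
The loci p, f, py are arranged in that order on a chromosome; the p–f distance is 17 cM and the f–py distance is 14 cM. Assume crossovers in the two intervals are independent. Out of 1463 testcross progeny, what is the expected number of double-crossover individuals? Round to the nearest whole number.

35

Map distances give recombination frequencies of 0.170 and 0.140 for the two intervals.
With no interference, expected double-crossover frequency = 0.170 × 0.140 = 0.02380.
Expected number = 0.02380 × 1463 = 34.82 ≈ 35.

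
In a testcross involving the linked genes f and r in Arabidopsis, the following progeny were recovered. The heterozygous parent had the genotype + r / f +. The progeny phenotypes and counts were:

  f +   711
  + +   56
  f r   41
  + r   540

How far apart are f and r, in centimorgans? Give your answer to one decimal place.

7.2 centimorgans

The recombinant classes are + + and f r: 56 + 41 = 97.
Recombination frequency = 97/1348 = 0.0720 ≈ 7.2%, i.e. 7.2 centimorgans.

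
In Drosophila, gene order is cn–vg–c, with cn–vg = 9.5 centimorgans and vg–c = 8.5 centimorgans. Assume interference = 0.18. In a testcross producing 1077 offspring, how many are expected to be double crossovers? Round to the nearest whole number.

7

Map distances give recombination frequencies of 0.095 and 0.085 for the two intervals.
With interference 0.18 (so coincidence = 0.82), expected double-crossover frequency = 0.095 × 0.085 × 0.82 = 0.00662.
Expected number = 0.00662 × 1077 = 7.13 ≈ 7.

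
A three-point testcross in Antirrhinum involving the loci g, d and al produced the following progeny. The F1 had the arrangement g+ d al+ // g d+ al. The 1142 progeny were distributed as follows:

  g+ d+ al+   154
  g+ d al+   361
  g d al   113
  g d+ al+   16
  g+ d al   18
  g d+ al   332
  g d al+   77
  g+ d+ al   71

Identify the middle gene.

al

The two rarest classes, g+ d al and g d+ al+, are the double crossovers. Comparing them with the parentals, only the al allele has switched, so al is the middle locus and the order is g – al – d.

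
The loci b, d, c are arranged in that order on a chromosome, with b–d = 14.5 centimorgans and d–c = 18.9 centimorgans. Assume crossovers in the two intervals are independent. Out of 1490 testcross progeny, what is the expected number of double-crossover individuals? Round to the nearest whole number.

Map distances give recombination frequencies of 0.145 and 0.189 for the two intervals.
With no interference, expected double-crossover frequency = 0.145 × 0.189 = 0.02740.
Expected number = 0.02740 × 1490 = 40.83 ≈ 41.

41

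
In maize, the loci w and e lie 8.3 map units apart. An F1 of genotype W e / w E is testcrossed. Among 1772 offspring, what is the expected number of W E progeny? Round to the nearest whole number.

74

A map distance of 8.3 map units corresponds to a recombination frequency of 0.083.
The F1 is W e / w E, so W E is a recombinant gamete class with expected frequency r/2 = 0.083/2 = 0.0415.
Expected number = 0.0415 × 1772 = 73.54 ≈ 74.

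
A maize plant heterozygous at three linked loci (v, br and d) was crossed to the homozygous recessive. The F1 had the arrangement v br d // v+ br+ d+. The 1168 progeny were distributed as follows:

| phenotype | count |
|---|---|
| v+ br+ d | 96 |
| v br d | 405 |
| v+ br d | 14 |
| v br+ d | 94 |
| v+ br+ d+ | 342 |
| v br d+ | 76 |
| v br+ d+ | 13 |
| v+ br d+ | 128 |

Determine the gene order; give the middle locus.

v

The two rarest classes, v+ br d and v br+ d+, are the double crossovers. Comparing them with the parentals, only the v allele has switched, so v is the middle locus and the order is br – v – d.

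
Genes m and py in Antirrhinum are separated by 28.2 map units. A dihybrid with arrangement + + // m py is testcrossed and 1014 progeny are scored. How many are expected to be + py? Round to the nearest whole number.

A map distance of 28.2 map units corresponds to a recombination frequency of 0.282.
The F1 is + + / m py, so + py is a recombinant gamete class with expected frequency r/2 = 0.282/2 = 0.1410.
Expected number = 0.1410 × 1014 = 142.97 ≈ 143.

143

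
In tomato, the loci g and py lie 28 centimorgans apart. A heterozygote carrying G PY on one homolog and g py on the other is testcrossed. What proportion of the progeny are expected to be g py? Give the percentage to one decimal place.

36.0%

A map distance of 28 centimorgans corresponds to a recombination frequency of 0.280.
The F1 is G PY / g py, so g py is a parental gamete class with expected frequency (1 − r)/2 = 0.720/2 = 0.3600.
That is 0.3600 = 36.0% of the progeny.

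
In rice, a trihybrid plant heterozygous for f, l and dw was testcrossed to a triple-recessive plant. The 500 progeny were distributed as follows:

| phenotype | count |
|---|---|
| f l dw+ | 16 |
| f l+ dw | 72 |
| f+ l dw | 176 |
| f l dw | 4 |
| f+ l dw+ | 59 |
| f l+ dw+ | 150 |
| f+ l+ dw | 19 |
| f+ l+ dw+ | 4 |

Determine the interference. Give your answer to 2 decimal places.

The two most frequent reciprocal classes, f+ l dw and f l+ dw+, are the parental types, so the F1 was f+ l dw / f l+ dw+.
The two rarest classes, f l dw and f+ l+ dw+, are the double crossovers. Comparing them with the parentals, only the f allele has switched, so f is the middle locus and the order is l – f – dw.
l–f: (35 + 8)/500 = 0.0860; f–dw: (131 + 8)/500 = 0.2780.
Expected DCO frequency = 0.0860 × 0.2780 ≈ 0.02391; observed = 8/500 ≈ 0.01600.
Coefficient of coincidence = 0.01600/0.02391 ≈ 0.67; interference = 1 − 0.67 = 0.33.

0.33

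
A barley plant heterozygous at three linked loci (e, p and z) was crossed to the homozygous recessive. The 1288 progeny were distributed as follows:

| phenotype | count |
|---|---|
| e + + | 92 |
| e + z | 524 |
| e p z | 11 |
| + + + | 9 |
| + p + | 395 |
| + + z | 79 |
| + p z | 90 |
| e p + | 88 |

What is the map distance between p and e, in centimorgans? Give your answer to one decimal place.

The two most frequent reciprocal classes, + p + and e + z, are the parental types, so the F1 was + p + / e + z.
The two rarest classes, + + + and e p z, are the double crossovers. Comparing them with the parentals, only the p allele has switched, so p is the middle locus and the order is e – p – z.
Crossovers in the e–p interval produce the single-crossover classes e p + and + + z (88 + 79 = 167) plus the double crossovers (20).
RF(e–p) = (167 + 20) / 1288 = 187/1288 = 0.1452 → 14.5 centimorgans.

14.5 centimorgans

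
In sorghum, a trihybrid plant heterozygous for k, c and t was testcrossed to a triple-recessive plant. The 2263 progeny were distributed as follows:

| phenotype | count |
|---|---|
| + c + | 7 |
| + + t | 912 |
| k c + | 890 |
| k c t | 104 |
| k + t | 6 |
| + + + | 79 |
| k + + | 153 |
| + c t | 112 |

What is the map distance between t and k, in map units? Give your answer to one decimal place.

8.7 map units

The two most frequent reciprocal classes, + + t and k c +, are the parental types, so the F1 was + + t / k c +.
The two rarest classes, k + t and + c +, are the double crossovers. Comparing them with the parentals, only the k allele has switched, so k is the middle locus and the order is t – k – c.
Crossovers in the t–k interval produce the single-crossover classes + + + and k c t (79 + 104 = 183) plus the double crossovers (13).
RF(t–k) = (183 + 13) / 2263 = 196/2263 = 0.0866 → 8.7 map units.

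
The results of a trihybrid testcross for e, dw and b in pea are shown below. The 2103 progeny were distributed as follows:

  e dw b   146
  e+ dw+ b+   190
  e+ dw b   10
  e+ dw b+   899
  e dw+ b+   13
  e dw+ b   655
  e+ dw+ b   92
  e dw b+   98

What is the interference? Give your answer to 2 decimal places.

0.37

The two most frequent reciprocal classes, e+ dw b+ and e dw+ b, are the parental types, so the F1 was e+ dw b+ / e dw+ b.
The two rarest classes, e+ dw b and e dw+ b+, are the double crossovers. Comparing them with the parentals, only the b allele has switched, so b is the middle locus and the order is dw – b – e.
dw–b: (336 + 23)/2103 = 0.1707; b–e: (190 + 23)/2103 = 0.1013.
Expected DCO frequency = 0.1707 × 0.1013 ≈ 0.01729; observed = 23/2103 ≈ 0.01094.
Coefficient of coincidence = 0.01094/0.01729 ≈ 0.63; interference = 1 − 0.63 = 0.37.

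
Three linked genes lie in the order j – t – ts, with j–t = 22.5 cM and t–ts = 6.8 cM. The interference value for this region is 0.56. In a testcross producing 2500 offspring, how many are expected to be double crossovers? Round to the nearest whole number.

Map distances give recombination frequencies of 0.225 and 0.068 for the two intervals.
With interference 0.56 (so coincidence = 0.44), expected double-crossover frequency = 0.225 × 0.068 × 0.44 = 0.00673.
Expected number = 0.00673 × 2500 = 16.83 ≈ 17.

17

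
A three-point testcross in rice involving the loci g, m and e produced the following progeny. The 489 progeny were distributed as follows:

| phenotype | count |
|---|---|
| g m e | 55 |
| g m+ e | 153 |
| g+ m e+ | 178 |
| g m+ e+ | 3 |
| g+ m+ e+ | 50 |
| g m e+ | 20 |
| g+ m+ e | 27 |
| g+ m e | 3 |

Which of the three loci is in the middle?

e

The two most frequent reciprocal classes, g m+ e and g+ m e+, are the parental types, so the F1 was g m+ e / g+ m e+.
The two rarest classes, g m+ e+ and g+ m e, are the double crossovers. Comparing them with the parentals, only the e allele has switched, so e is the middle locus and the order is g – e – m.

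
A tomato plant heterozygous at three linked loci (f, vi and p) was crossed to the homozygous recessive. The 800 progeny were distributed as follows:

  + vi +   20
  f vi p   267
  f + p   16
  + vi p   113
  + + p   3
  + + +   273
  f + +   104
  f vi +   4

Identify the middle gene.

p

The two most frequent reciprocal classes, + + + and f vi p, are the parental types, so the F1 was + + + / f vi p.
The two rarest classes, + + p and f vi +, are the double crossovers. Comparing them with the parentals, only the p allele has switched, so p is the middle locus and the order is f – p – vi.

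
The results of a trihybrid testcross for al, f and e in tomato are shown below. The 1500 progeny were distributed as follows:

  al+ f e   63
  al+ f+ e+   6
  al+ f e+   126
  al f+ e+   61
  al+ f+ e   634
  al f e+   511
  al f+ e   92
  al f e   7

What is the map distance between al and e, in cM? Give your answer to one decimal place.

The two most frequent reciprocal classes, al f e+ and al+ f+ e, are the parental types, so the F1 was al f e+ / al+ f+ e.
The two rarest classes, al f e and al+ f+ e+, are the double crossovers. Comparing them with the parentals, only the e allele has switched, so e is the middle locus and the order is f – e – al.
Crossovers in the e–al interval produce the single-crossover classes al+ f e+ and al f+ e (126 + 92 = 218) plus the double crossovers (13).
RF(e–al) = (218 + 13) / 1500 = 231/1500 = 0.1540 → 15.4 cM.

15.4 cM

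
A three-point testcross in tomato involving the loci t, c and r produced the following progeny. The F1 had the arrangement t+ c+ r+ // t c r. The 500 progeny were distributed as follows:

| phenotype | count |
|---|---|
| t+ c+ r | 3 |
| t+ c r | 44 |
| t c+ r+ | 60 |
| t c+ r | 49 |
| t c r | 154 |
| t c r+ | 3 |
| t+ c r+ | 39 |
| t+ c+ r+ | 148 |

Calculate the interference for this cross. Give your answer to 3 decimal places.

The two rarest classes, t+ c+ r and t c r+, are the double crossovers. Comparing them with the parentals, only the r allele has switched, so r is the middle locus and the order is c – r – t.
c–r: (88 + 6)/500 = 0.1880; r–t: (104 + 6)/500 = 0.2200.
Expected DCO frequency = 0.1880 × 0.2200 ≈ 0.04136; observed = 6/500 ≈ 0.01200.
Coefficient of coincidence = 0.01200/0.04136 ≈ 0.290; interference = 1 − 0.290 = 0.710.

0.710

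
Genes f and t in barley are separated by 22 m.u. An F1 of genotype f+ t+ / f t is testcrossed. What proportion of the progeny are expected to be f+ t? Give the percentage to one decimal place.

A map distance of 22 m.u. corresponds to a recombination frequency of 0.220.
The F1 is f+ t+ / f t, so f+ t is a recombinant gamete class with expected frequency r/2 = 0.220/2 = 0.1100.
That is 0.1100 = 11.0% of the progeny.

11.0%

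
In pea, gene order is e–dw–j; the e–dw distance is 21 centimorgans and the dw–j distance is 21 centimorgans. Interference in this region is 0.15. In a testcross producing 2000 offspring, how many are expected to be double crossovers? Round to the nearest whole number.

Map distances give recombination frequencies of 0.210 and 0.210 for the two intervals.
With interference 0.15 (so coincidence = 0.85), expected double-crossover frequency = 0.210 × 0.210 × 0.85 = 0.03748.
Expected number = 0.03748 × 2000 = 74.97 ≈ 75.

75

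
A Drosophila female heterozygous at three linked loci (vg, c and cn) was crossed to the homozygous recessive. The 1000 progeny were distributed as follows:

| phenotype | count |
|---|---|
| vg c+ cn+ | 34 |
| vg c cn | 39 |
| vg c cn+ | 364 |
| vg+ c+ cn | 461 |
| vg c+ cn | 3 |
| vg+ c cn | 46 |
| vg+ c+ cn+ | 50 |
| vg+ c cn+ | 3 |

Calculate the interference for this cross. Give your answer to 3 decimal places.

0.266

The two most frequent reciprocal classes, vg c cn+ and vg+ c+ cn, are the parental types, so the F1 was vg c cn+ / vg+ c+ cn.
The two rarest classes, vg+ c cn+ and vg c+ cn, are the double crossovers. Comparing them with the parentals, only the vg allele has switched, so vg is the middle locus and the order is cn – vg – c.
cn–vg: (89 + 6)/1000 = 0.0950; vg–c: (80 + 6)/1000 = 0.0860.
Expected DCO frequency = 0.0950 × 0.0860 ≈ 0.00817; observed = 6/1000 ≈ 0.00600.
Coefficient of coincidence = 0.00600/0.00817 ≈ 0.734; interference = 1 − 0.734 = 0.266.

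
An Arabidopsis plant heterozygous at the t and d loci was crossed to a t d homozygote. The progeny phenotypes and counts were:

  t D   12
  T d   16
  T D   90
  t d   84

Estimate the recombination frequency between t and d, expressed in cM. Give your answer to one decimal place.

13.9 cM

The two most frequent classes, T D (90) and t d (84), are the parental types, so the F1 was T D / t d.
The recombinant classes are T d and t D: 16 + 12 = 28.
Recombination frequency = 28/202 = 0.1386 ≈ 13.9%, i.e. 13.9 cM.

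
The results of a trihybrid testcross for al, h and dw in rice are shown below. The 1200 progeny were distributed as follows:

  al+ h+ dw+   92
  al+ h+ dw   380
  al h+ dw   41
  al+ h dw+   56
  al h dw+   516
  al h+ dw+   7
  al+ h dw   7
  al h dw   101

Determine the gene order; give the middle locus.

h

The two most frequent reciprocal classes, al+ h+ dw and al h dw+, are the parental types, so the F1 was al+ h+ dw / al h dw+.
The two rarest classes, al+ h dw and al h+ dw+, are the double crossovers. Comparing them with the parentals, only the h allele has switched, so h is the middle locus and the order is al – h – dw.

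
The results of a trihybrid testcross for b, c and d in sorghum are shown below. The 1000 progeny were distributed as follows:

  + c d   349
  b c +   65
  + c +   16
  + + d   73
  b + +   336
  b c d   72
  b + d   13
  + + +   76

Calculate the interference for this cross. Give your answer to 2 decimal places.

The two most frequent reciprocal classes, b + + and + c d, are the parental types, so the F1 was b + + / + c d.
The two rarest classes, b + d and + c +, are the double crossovers. Comparing them with the parentals, only the d allele has switched, so d is the middle locus and the order is c – d – b.
c–d: (138 + 29)/1000 = 0.1670; d–b: (148 + 29)/1000 = 0.1770.
Expected DCO frequency = 0.1670 × 0.1770 ≈ 0.02956; observed = 29/1000 ≈ 0.02900.
Coefficient of coincidence = 0.02900/0.02956 ≈ 0.98; interference = 1 − 0.98 = 0.02.

0.02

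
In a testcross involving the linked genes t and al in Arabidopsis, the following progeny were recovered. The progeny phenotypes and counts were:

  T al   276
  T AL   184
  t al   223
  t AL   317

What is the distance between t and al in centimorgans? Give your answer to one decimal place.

The two most frequent classes, T al (276) and t AL (317), are the parental types, so the F1 was T al / t AL.
The recombinant classes are T AL and t al: 184 + 223 = 407.
Recombination frequency = 407/1000 = 0.4070 ≈ 40.7%, i.e. 40.7 centimorgans.

40.7 centimorgans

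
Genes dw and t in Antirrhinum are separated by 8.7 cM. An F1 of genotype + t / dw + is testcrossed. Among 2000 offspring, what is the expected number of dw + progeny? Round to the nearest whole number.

913

A map distance of 8.7 cM corresponds to a recombination frequency of 0.087.
The F1 is + t / dw +, so dw + is a parental gamete class with expected frequency (1 − r)/2 = 0.913/2 = 0.4565.
Expected number = 0.4565 × 2000 = 913.00 ≈ 913.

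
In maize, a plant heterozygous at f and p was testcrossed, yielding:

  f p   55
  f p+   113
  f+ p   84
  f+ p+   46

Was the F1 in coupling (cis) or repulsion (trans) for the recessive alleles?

The two most frequent classes are f+ p (84) and f p+ (113); these are the parental (non-recombinant) types.
So the F1 carried f+ p on one chromosome and f p+ on the other — the recessive alleles are on opposite chromosomes (trans / repulsion).

trans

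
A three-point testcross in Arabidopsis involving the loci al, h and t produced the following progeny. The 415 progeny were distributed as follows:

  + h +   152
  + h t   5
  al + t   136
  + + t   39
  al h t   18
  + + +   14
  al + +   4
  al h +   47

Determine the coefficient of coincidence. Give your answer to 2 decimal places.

The two most frequent reciprocal classes, + h + and al + t, are the parental types, so the F1 was + h + / al + t.
The two rarest classes, + h t and al + +, are the double crossovers. Comparing them with the parentals, only the t allele has switched, so t is the middle locus and the order is al – t – h.
al–t: (86 + 9)/415 = 0.2289; t–h: (32 + 9)/415 = 0.0988.
Expected DCO frequency = 0.2289 × 0.0988 ≈ 0.02262; observed = 9/415 ≈ 0.02169.
Coefficient of coincidence = 0.02169/0.02262 ≈ 0.96.

0.96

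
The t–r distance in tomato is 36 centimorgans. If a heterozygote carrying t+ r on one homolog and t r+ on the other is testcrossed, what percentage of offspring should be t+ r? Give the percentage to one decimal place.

A map distance of 36 centimorgans corresponds to a recombination frequency of 0.360.
The F1 is t+ r / t r+, so t+ r is a parental gamete class with expected frequency (1 − r)/2 = 0.640/2 = 0.3200.
That is 0.3200 = 32.0% of the progeny.

32.0%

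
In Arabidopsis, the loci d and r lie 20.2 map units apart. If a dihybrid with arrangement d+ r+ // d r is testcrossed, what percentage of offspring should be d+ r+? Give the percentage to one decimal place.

A map distance of 20.2 map units corresponds to a recombination frequency of 0.202.
The F1 is d+ r+ / d r, so d+ r+ is a parental gamete class with expected frequency (1 − r)/2 = 0.798/2 = 0.3990.
That is 0.3990 = 39.9% of the progeny.

39.9%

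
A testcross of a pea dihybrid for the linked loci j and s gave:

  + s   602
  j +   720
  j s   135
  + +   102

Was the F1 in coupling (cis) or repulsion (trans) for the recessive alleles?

The two most frequent classes are + s (602) and j + (720); these are the parental (non-recombinant) types.
So the F1 carried + s on one chromosome and j + on the other — the recessive alleles are on opposite chromosomes (trans / repulsion).

trans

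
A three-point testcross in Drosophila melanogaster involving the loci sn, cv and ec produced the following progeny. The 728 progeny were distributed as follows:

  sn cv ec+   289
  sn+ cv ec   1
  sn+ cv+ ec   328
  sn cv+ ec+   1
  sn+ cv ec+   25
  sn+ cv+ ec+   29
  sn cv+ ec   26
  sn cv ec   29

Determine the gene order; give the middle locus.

The two most frequent reciprocal classes, sn+ cv+ ec and sn cv ec+, are the parental types, so the F1 was sn+ cv+ ec / sn cv ec+.
The two rarest classes, sn+ cv ec and sn cv+ ec+, are the double crossovers. Comparing them with the parentals, only the cv allele has switched, so cv is the middle locus and the order is sn – cv – ec.

cv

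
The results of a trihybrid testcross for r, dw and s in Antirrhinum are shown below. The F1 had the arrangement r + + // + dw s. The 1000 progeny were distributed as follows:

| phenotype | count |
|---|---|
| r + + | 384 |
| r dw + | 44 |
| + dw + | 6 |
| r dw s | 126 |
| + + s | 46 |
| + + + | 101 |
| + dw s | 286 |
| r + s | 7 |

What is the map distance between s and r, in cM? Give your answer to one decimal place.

The two rarest classes, r + s and + dw +, are the double crossovers. Comparing them with the parentals, only the s allele has switched, so s is the middle locus and the order is dw – s – r.
Crossovers in the s–r interval produce the single-crossover classes + + + and r dw s (101 + 126 = 227) plus the double crossovers (13).
RF(s–r) = (227 + 13) / 1000 = 240/1000 = 0.2400 → 24.0 cM.

24.0 cM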